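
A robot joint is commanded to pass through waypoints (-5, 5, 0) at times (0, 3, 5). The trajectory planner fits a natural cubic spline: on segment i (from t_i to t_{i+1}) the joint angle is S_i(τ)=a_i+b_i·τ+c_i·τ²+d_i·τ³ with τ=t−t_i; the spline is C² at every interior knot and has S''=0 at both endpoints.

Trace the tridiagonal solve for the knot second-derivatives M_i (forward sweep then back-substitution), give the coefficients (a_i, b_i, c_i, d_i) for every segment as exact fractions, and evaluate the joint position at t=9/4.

Δ: Δ0=10/3, Δ1=-5/2
row 1: diag=10, rhs=-35; c'=1/5, d'=-7/2
back: M1=-7/2
M: M0=0, M1=-7/2, M2=0
seg 0: a=-5, c=M0/2=0, d=(M1−M0)/(6·3)=-7/36, b=Δ0−h0·(2M0+M1)/6=61/12
seg 1: a=5, c=M1/2=-7/4, d=(M2−M1)/(6·2)=7/24, b=Δ1−h1·(2M1+M2)/6=-1/6
t_q=9/4 → seg 0, τ=9/4; S=-5+61/12·τ+0·τ²+-7/36·τ³=1081/256

  seg 0: a=-5 b=61/12 c=0 d=-7/36
  seg 1: a=5 b=-1/6 c=-7/4 d=7/24
S(9/4) = 1081/256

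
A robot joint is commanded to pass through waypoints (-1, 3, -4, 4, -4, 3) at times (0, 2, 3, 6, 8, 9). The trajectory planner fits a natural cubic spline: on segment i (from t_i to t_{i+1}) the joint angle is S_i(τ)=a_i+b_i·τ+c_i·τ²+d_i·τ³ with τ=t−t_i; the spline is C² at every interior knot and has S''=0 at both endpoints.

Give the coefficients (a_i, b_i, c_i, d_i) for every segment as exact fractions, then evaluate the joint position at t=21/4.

  seg 0: a=-1 b=9872/1731 c=0 d=-3205/3462
  seg 1: a=3 b=-9358/1731 c=-3205/577 d=6856/1731
  seg 2: a=-4 b=-8020/1731 c=3651/577 d=-749/577
  seg 3: a=4 b=-2971/1731 c=-3090/577 d=14587/6924
  seg 4: a=-4 b=3710/1731 c=8407/1154 d=-8407/3462
S(21/4) = 104231/36928

Δ: Δ0=2, Δ1=-7, Δ2=8/3, Δ3=-4, Δ4=7
row 1: diag=6, rhs=-54; c'=1/6, d'=-9
row 2: denom=8−1·1/6=47/6; d'=(58−1·-9)/(47/6)=402/47
row 3: denom=10−3·18/47=416/47; d'=(-40−3·402/47)/(416/47)=-1543/208
row 4: denom=6−2·47/208=577/104; d'=(66−2·-1543/208)/(577/104)=8407/577
back: M4=8407/577
back: M3=-1543/208−47/208·8407/577=-6180/577
back: M2=402/47−18/47·-6180/577=7302/577
back: M1=-9−1/6·7302/577=-6410/577
M: M0=0, M1=-6410/577, M2=7302/577, M3=-6180/577, M4=8407/577, M5=0
seg 0: a=-1, c=M0/2=0, d=(M1−M0)/(6·2)=-3205/3462, b=Δ0−h0·(2M0+M1)/6=9872/1731
seg 1: a=3, c=M1/2=-3205/577, d=(M2−M1)/(6·1)=6856/1731, b=Δ1−h1·(2M1+M2)/6=-9358/1731
seg 2: a=-4, c=M2/2=3651/577, d=(M3−M2)/(6·3)=-749/577, b=Δ2−h2·(2M2+M3)/6=-8020/1731
seg 3: a=4, c=M3/2=-3090/577, d=(M4−M3)/(6·2)=14587/6924, b=Δ3−h3·(2M3+M4)/6=-2971/1731
seg 4: a=-4, c=M4/2=8407/1154, d=(M5−M4)/(6·1)=-8407/3462, b=Δ4−h4·(2M4+M5)/6=3710/1731
t_q=21/4 → seg 2, τ=9/4; S=-4+-8020/1731·τ+3651/577·τ²+-749/577·τ³=104231/36928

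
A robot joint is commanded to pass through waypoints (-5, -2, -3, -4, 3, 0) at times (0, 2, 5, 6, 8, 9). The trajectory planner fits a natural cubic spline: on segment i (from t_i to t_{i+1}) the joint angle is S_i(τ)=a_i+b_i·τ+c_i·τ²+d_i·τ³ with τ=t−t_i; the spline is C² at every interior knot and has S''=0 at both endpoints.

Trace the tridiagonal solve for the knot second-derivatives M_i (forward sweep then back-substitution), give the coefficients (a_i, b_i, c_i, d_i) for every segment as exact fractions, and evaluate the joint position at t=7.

Δ: Δ0=3/2, Δ1=-1/3, Δ2=-1, Δ3=7/2, Δ4=-3
row 1: diag=10, rhs=-11; c'=3/10, d'=-11/10
row 2: denom=8−3·3/10=71/10; d'=(-4−3·-11/10)/(71/10)=-7/71
row 3: denom=6−1·10/71=416/71; d'=(27−1·-7/71)/(416/71)=37/8
row 4: denom=6−2·71/208=553/104; d'=(-39−2·37/8)/(553/104)=-5018/553
back: M4=-5018/553
back: M3=37/8−71/208·-5018/553=8541/1106
back: M2=-7/71−10/71·8541/1106=-656/553
back: M1=-11/10−3/10·-656/553=-823/1106
M: M0=0, M1=-823/1106, M2=-656/553, M3=8541/1106, M4=-5018/553, M5=0
seg 0: a=-5, c=M0/2=0, d=(M1−M0)/(6·2)=-823/13272, b=Δ0−h0·(2M0+M1)/6=2900/1659
seg 1: a=-2, c=M1/2=-823/2212, d=(M2−M1)/(6·3)=-163/6636, b=Δ1−h1·(2M1+M2)/6=3331/3318
seg 2: a=-3, c=M2/2=-328/553, d=(M3−M2)/(6·1)=9853/6636, b=Δ2−h2·(2M2+M3)/6=-12553/6636
seg 3: a=-4, c=M3/2=8541/2212, d=(M4−M3)/(6·2)=-18577/13272, b=Δ3−h3·(2M3+M4)/6=4567/3318
seg 4: a=3, c=M4/2=-2509/553, d=(M5−M4)/(6·1)=2509/1659, b=Δ4−h4·(2M4+M5)/6=41/1659
t_q=7 → seg 3, τ=1; S=-4+4567/3318·τ+8541/2212·τ²+-18577/13272·τ³=-717/4424

  seg 0: a=-5 b=2900/1659 c=0 d=-823/13272
  seg 1: a=-2 b=3331/3318 c=-823/2212 d=-163/6636
  seg 2: a=-3 b=-12553/6636 c=-328/553 d=9853/6636
  seg 3: a=-4 b=4567/3318 c=8541/2212 d=-18577/13272
  seg 4: a=3 b=41/1659 c=-2509/553 d=2509/1659
S(7) = -717/4424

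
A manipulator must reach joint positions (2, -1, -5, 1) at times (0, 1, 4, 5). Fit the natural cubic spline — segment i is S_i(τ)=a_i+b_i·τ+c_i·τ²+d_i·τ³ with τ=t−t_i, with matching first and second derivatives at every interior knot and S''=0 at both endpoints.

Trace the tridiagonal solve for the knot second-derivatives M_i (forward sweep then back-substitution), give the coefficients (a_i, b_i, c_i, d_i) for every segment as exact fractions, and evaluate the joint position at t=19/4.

Δ: Δ0=-3, Δ1=-4/3, Δ2=6
row 1: diag=8, rhs=10; c'=3/8, d'=5/4
row 2: denom=8−3·3/8=55/8; d'=(44−3·5/4)/(55/8)=322/55
back: M2=322/55
back: M1=5/4−3/8·322/55=-52/55
M: M0=0, M1=-52/55, M2=322/55, M3=0
seg 0: a=2, c=M0/2=0, d=(M1−M0)/(6·1)=-26/165, b=Δ0−h0·(2M0+M1)/6=-469/165
seg 1: a=-1, c=M1/2=-26/55, d=(M2−M1)/(6·3)=17/45, b=Δ1−h1·(2M1+M2)/6=-547/165
seg 2: a=-5, c=M2/2=161/55, d=(M3−M2)/(6·1)=-161/165, b=Δ2−h2·(2M2+M3)/6=668/165
t_q=19/4 → seg 2, τ=3/4; S=-5+668/165·τ+161/55·τ²+-161/165·τ³=-513/704

  seg 0: a=2 b=-469/165 c=0 d=-26/165
  seg 1: a=-1 b=-547/165 c=-26/55 d=17/45
  seg 2: a=-5 b=668/165 c=161/55 d=-161/165
S(19/4) = -513/704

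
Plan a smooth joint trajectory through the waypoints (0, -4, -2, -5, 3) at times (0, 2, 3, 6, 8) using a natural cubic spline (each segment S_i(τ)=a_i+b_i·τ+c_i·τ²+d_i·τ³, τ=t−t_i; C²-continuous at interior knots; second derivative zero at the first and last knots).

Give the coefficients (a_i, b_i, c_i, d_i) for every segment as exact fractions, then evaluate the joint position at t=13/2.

  seg 0: a=0 b=-745/208 c=0 d=329/832
  seg 1: a=-4 b=121/104 c=987/416 d=-639/416
  seg 2: a=-2 b=541/416 c=-465/208 d=47/96
  seg 3: a=-5 b=115/104 c=903/416 d=-301/832
S(13/2) = -26289/6656

Δ: Δ0=-2, Δ1=2, Δ2=-1, Δ3=4
row 1: diag=6, rhs=24; c'=1/6, d'=4
row 2: denom=8−1·1/6=47/6; d'=(-18−1·4)/(47/6)=-132/47
row 3: denom=10−3·18/47=416/47; d'=(30−3·-132/47)/(416/47)=903/208
back: M3=903/208
back: M2=-132/47−18/47·903/208=-465/104
back: M1=4−1/6·-465/104=987/208
M: M0=0, M1=987/208, M2=-465/104, M3=903/208, M4=0
seg 0: a=0, c=M0/2=0, d=(M1−M0)/(6·2)=329/832, b=Δ0−h0·(2M0+M1)/6=-745/208
seg 1: a=-4, c=M1/2=987/416, d=(M2−M1)/(6·1)=-639/416, b=Δ1−h1·(2M1+M2)/6=121/104
seg 2: a=-2, c=M2/2=-465/208, d=(M3−M2)/(6·3)=47/96, b=Δ2−h2·(2M2+M3)/6=541/416
seg 3: a=-5, c=M3/2=903/416, d=(M4−M3)/(6·2)=-301/832, b=Δ3−h3·(2M3+M4)/6=115/104
t_q=13/2 → seg 3, τ=1/2; S=-5+115/104·τ+903/416·τ²+-301/832·τ³=-26289/6656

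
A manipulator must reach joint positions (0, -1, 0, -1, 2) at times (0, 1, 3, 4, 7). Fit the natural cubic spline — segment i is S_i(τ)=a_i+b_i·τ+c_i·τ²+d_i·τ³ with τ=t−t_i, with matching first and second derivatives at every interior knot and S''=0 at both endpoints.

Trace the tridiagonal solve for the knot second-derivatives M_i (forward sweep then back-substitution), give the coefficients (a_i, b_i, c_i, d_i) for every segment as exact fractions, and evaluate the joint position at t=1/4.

  seg 0: a=0 b=-697/500 c=0 d=197/500
  seg 1: a=-1 b=-53/250 c=591/500 d=-413/1000
  seg 2: a=0 b=-11/25 c=-162/125 d=92/125
  seg 3: a=-1 b=-103/125 c=114/125 d=-38/375
S(1/4) = -2191/6400

Δ: Δ0=-1, Δ1=1/2, Δ2=-1, Δ3=1
row 1: diag=6, rhs=9; c'=1/3, d'=3/2
row 2: denom=6−2·1/3=16/3; d'=(-9−2·3/2)/(16/3)=-9/4
row 3: denom=8−1·3/16=125/16; d'=(12−1·-9/4)/(125/16)=228/125
back: M3=228/125
back: M2=-9/4−3/16·228/125=-324/125
back: M1=3/2−1/3·-324/125=591/250
M: M0=0, M1=591/250, M2=-324/125, M3=228/125, M4=0
seg 0: a=0, c=M0/2=0, d=(M1−M0)/(6·1)=197/500, b=Δ0−h0·(2M0+M1)/6=-697/500
seg 1: a=-1, c=M1/2=591/500, d=(M2−M1)/(6·2)=-413/1000, b=Δ1−h1·(2M1+M2)/6=-53/250
seg 2: a=0, c=M2/2=-162/125, d=(M3−M2)/(6·1)=92/125, b=Δ2−h2·(2M2+M3)/6=-11/25
seg 3: a=-1, c=M3/2=114/125, d=(M4−M3)/(6·3)=-38/375, b=Δ3−h3·(2M3+M4)/6=-103/125
t_q=1/4 → seg 0, τ=1/4; S=0+-697/500·τ+0·τ²+197/500·τ³=-2191/6400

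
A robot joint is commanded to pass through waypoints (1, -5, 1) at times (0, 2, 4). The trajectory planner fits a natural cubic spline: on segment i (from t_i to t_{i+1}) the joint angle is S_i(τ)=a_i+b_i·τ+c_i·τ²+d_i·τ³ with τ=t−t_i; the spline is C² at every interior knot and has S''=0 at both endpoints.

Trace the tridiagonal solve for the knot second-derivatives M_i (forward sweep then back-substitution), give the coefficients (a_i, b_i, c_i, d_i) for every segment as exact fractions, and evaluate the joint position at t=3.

Δ: Δ0=-3, Δ1=3
row 1: diag=8, rhs=36; c'=1/4, d'=9/2
back: M1=9/2
M: M0=0, M1=9/2, M2=0
seg 0: a=1, c=M0/2=0, d=(M1−M0)/(6·2)=3/8, b=Δ0−h0·(2M0+M1)/6=-9/2
seg 1: a=-5, c=M1/2=9/4, d=(M2−M1)/(6·2)=-3/8, b=Δ1−h1·(2M1+M2)/6=0
t_q=3 → seg 1, τ=1; S=-5+0·τ+9/4·τ²+-3/8·τ³=-25/8

  seg 0: a=1 b=-9/2 c=0 d=3/8
  seg 1: a=-5 b=0 c=9/4 d=-3/8
S(3) = -25/8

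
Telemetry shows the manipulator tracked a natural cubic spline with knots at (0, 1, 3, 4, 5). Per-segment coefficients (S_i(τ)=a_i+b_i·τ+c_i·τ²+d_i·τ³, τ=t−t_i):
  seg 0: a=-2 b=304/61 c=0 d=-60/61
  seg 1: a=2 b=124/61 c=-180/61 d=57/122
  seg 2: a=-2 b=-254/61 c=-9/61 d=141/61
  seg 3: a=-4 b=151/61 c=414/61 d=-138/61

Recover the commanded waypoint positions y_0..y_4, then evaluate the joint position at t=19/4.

y_0 = S_0(0) = a_0 = -2
y_1 = S_1(0) = a_1 = 2
y_2 = S_2(0) = a_2 = -2
y_3 = S_3(0) = a_3 = -4
y_4 = S_3(1) = 3
t_q=19/4 is in segment 3 (τ=3/4); S_3(τ)=1405/1952

y_0=-2 y_1=2 y_2=-2 y_3=-4 y_4=3
S(19/4) = 1405/1952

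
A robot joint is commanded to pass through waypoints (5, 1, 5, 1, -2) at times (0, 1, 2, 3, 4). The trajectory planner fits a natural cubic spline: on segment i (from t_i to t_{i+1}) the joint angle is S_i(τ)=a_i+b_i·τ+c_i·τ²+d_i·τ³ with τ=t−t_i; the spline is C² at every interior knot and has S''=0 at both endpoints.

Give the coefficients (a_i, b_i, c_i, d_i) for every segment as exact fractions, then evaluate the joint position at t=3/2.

Δ: Δ0=-4, Δ1=4, Δ2=-4, Δ3=-3
row 1: diag=4, rhs=48; c'=1/4, d'=12
row 2: denom=4−1·1/4=15/4; d'=(-48−1·12)/(15/4)=-16
row 3: denom=4−1·4/15=56/15; d'=(6−1·-16)/(56/15)=165/28
back: M3=165/28
back: M2=-16−4/15·165/28=-123/7
back: M1=12−1/4·-123/7=459/28
M: M0=0, M1=459/28, M2=-123/7, M3=165/28, M4=0
seg 0: a=5, c=M0/2=0, d=(M1−M0)/(6·1)=153/56, b=Δ0−h0·(2M0+M1)/6=-377/56
seg 1: a=1, c=M1/2=459/56, d=(M2−M1)/(6·1)=-317/56, b=Δ1−h1·(2M1+M2)/6=41/28
seg 2: a=5, c=M2/2=-123/14, d=(M3−M2)/(6·1)=219/56, b=Δ2−h2·(2M2+M3)/6=7/8
seg 3: a=1, c=M3/2=165/56, d=(M4−M3)/(6·1)=-55/56, b=Δ3−h3·(2M3+M4)/6=-139/28
t_q=3/2 → seg 1, τ=1/2; S=1+41/28·τ+459/56·τ²+-317/56·τ³=1377/448

  seg 0: a=5 b=-377/56 c=0 d=153/56
  seg 1: a=1 b=41/28 c=459/56 d=-317/56
  seg 2: a=5 b=7/8 c=-123/14 d=219/56
  seg 3: a=1 b=-139/28 c=165/56 d=-55/56
S(3/2) = 1377/448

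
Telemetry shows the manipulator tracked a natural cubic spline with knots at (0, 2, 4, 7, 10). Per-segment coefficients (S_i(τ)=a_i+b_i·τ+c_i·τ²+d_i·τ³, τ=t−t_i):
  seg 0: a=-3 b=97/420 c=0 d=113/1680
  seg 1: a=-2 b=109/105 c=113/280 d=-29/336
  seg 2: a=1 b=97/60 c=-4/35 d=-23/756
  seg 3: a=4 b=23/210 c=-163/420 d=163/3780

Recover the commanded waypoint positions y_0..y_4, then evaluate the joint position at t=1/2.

y_0 = S_0(0) = a_0 = -3
y_1 = S_1(0) = a_1 = -2
y_2 = S_2(0) = a_2 = 1
y_3 = S_3(0) = a_3 = 4
y_4 = S_3(3) = 2
t_q=1/2 is in segment 0 (τ=1/2); S_0(τ)=-2577/896

y_0=-3 y_1=-2 y_2=1 y_3=4 y_4=2
S(1/2) = -2577/896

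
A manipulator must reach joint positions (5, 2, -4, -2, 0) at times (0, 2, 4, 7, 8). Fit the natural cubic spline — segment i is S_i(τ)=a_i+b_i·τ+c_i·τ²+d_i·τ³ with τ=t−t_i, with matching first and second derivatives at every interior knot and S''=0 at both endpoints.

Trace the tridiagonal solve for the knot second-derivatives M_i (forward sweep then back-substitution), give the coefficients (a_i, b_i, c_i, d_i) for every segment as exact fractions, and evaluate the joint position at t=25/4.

  seg 0: a=5 b=-1469/1608 c=0 d=-943/6432
  seg 1: a=2 b=-2149/804 c=-943/1072 d=2303/6432
  seg 2: a=-4 b=-3047/1608 c=85/67 d=-667/4824
  seg 3: a=-2 b=1595/804 c=13/536 d=-13/1608
S(25/4) = -117179/34304

Δ: Δ0=-3/2, Δ1=-3, Δ2=2/3, Δ3=2
row 1: diag=8, rhs=-9; c'=1/4, d'=-9/8
row 2: denom=10−2·1/4=19/2; d'=(22−2·-9/8)/(19/2)=97/38
row 3: denom=8−3·6/19=134/19; d'=(8−3·97/38)/(134/19)=13/268
back: M3=13/268
back: M2=97/38−6/19·13/268=170/67
back: M1=-9/8−1/4·170/67=-943/536
M: M0=0, M1=-943/536, M2=170/67, M3=13/268, M4=0
seg 0: a=5, c=M0/2=0, d=(M1−M0)/(6·2)=-943/6432, b=Δ0−h0·(2M0+M1)/6=-1469/1608
seg 1: a=2, c=M1/2=-943/1072, d=(M2−M1)/(6·2)=2303/6432, b=Δ1−h1·(2M1+M2)/6=-2149/804
seg 2: a=-4, c=M2/2=85/67, d=(M3−M2)/(6·3)=-667/4824, b=Δ2−h2·(2M2+M3)/6=-3047/1608
seg 3: a=-2, c=M3/2=13/536, d=(M4−M3)/(6·1)=-13/1608, b=Δ3−h3·(2M3+M4)/6=1595/804
t_q=25/4 → seg 2, τ=9/4; S=-4+-3047/1608·τ+85/67·τ²+-667/4824·τ³=-117179/34304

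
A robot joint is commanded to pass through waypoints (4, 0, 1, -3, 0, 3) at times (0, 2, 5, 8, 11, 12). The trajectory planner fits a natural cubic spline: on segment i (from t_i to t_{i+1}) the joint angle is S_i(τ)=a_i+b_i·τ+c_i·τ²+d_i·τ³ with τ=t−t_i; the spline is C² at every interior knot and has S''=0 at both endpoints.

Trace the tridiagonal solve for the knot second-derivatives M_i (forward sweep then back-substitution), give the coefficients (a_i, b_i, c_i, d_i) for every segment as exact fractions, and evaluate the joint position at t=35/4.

Δ: Δ0=-2, Δ1=1/3, Δ2=-4/3, Δ3=1, Δ4=3
row 1: diag=10, rhs=14; c'=3/10, d'=7/5
row 2: denom=12−3·3/10=111/10; d'=(-10−3·7/5)/(111/10)=-142/111
row 3: denom=12−3·10/37=414/37; d'=(14−3·-142/111)/(414/37)=110/69
row 4: denom=8−3·37/138=331/46; d'=(12−3·110/69)/(331/46)=332/331
back: M4=332/331
back: M3=110/69−37/138·332/331=1316/993
back: M2=-142/111−10/37·1316/993=-542/331
back: M1=7/5−3/10·-542/331=626/331
M: M0=0, M1=626/331, M2=-542/331, M3=1316/993, M4=332/331, M5=0
seg 0: a=4, c=M0/2=0, d=(M1−M0)/(6·2)=313/1986, b=Δ0−h0·(2M0+M1)/6=-2612/993
seg 1: a=0, c=M1/2=313/331, d=(M2−M1)/(6·3)=-584/2979, b=Δ1−h1·(2M1+M2)/6=-734/993
seg 2: a=1, c=M2/2=-271/331, d=(M3−M2)/(6·3)=1471/8937, b=Δ2−h2·(2M2+M3)/6=-356/993
seg 3: a=-3, c=M3/2=658/993, d=(M4−M3)/(6·3)=-160/8937, b=Δ3−h3·(2M3+M4)/6=-821/993
seg 4: a=0, c=M4/2=166/331, d=(M5−M4)/(6·1)=-166/993, b=Δ4−h4·(2M4+M5)/6=2647/993
t_q=35/4 → seg 3, τ=3/4; S=-3+-821/993·τ+658/993·τ²+-160/8937·τ³=-8619/2648

  seg 0: a=4 b=-2612/993 c=0 d=313/1986
  seg 1: a=0 b=-734/993 c=313/331 d=-584/2979
  seg 2: a=1 b=-356/993 c=-271/331 d=1471/8937
  seg 3: a=-3 b=-821/993 c=658/993 d=-160/8937
  seg 4: a=0 b=2647/993 c=166/331 d=-166/993
S(35/4) = -8619/2648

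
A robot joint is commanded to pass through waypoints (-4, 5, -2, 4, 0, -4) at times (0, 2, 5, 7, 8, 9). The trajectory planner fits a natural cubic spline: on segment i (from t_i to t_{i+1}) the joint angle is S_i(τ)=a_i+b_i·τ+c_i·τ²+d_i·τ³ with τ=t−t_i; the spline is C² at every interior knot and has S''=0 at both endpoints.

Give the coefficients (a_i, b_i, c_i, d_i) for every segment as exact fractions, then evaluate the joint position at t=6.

  seg 0: a=-4 b=76171/11598 c=0 d=-5995/11598
  seg 1: a=5 b=4231/11598 c=-5995/1933 d=8513/11598
  seg 2: a=-2 b=9131/5799 c=13549/3866 d=-32381/23196
  seg 3: a=4 b=-6718/5799 c=-9416/1933 d=11770/5799
  seg 4: a=0 b=-27904/5799 c=2354/1933 d=-2354/5799
S(6) = 13015/7732

Δ: Δ0=9/2, Δ1=-7/3, Δ2=3, Δ3=-4, Δ4=-4
row 1: diag=10, rhs=-41; c'=3/10, d'=-41/10
row 2: denom=10−3·3/10=91/10; d'=(32−3·-41/10)/(91/10)=443/91
row 3: denom=6−2·20/91=506/91; d'=(-42−2·443/91)/(506/91)=-214/23
row 4: denom=4−1·91/506=1933/506; d'=(0−1·-214/23)/(1933/506)=4708/1933
back: M4=4708/1933
back: M3=-214/23−91/506·4708/1933=-18832/1933
back: M2=443/91−20/91·-18832/1933=13549/1933
back: M1=-41/10−3/10·13549/1933=-11990/1933
M: M0=0, M1=-11990/1933, M2=13549/1933, M3=-18832/1933, M4=4708/1933, M5=0
seg 0: a=-4, c=M0/2=0, d=(M1−M0)/(6·2)=-5995/11598, b=Δ0−h0·(2M0+M1)/6=76171/11598
seg 1: a=5, c=M1/2=-5995/1933, d=(M2−M1)/(6·3)=8513/11598, b=Δ1−h1·(2M1+M2)/6=4231/11598
seg 2: a=-2, c=M2/2=13549/3866, d=(M3−M2)/(6·2)=-32381/23196, b=Δ2−h2·(2M2+M3)/6=9131/5799
seg 3: a=4, c=M3/2=-9416/1933, d=(M4−M3)/(6·1)=11770/5799, b=Δ3−h3·(2M3+M4)/6=-6718/5799
seg 4: a=0, c=M4/2=2354/1933, d=(M5−M4)/(6·1)=-2354/5799, b=Δ4−h4·(2M4+M5)/6=-27904/5799
t_q=6 → seg 2, τ=1; S=-2+9131/5799·τ+13549/3866·τ²+-32381/23196·τ³=13015/7732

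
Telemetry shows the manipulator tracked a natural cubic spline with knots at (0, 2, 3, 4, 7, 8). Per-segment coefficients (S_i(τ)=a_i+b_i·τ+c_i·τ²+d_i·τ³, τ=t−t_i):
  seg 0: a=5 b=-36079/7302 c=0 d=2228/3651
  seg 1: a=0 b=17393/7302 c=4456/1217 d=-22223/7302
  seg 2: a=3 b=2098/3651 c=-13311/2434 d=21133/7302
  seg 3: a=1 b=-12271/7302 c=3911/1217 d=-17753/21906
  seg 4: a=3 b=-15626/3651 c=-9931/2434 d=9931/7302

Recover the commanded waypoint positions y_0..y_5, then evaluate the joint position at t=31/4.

y_0=5 y_1=0 y_2=3 y_3=1 y_4=3 y_5=-4
S(31/4) = -300841/155776

y_0 = S_0(0) = a_0 = 5
y_1 = S_1(0) = a_1 = 0
y_2 = S_2(0) = a_2 = 3
y_3 = S_3(0) = a_3 = 1
y_4 = S_4(0) = a_4 = 3
y_5 = S_4(1) = -4
t_q=31/4 is in segment 4 (τ=3/4); S_4(τ)=-300841/155776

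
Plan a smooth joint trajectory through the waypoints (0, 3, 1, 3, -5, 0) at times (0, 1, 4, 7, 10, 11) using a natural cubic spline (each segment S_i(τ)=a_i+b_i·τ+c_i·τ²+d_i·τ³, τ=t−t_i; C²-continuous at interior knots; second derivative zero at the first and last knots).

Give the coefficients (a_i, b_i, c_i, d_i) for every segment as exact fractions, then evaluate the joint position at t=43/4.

  seg 0: a=0 b=8446/2331 c=0 d=-1453/2331
  seg 1: a=3 b=4087/2331 c=-1453/777 d=7436/20979
  seg 2: a=1 b=241/2331 c=3077/2331 d=-214/567
  seg 3: a=3 b=-5051/2331 c=-4841/2331 d=13358/20979
  seg 4: a=-5 b=5977/2331 c=2839/777 d=-2839/2331
S(43/4) = -76355/49728

Δ: Δ0=3, Δ1=-2/3, Δ2=2/3, Δ3=-8/3, Δ4=5
row 1: diag=8, rhs=-22; c'=3/8, d'=-11/4
row 2: denom=12−3·3/8=87/8; d'=(8−3·-11/4)/(87/8)=130/87
row 3: denom=12−3·8/29=324/29; d'=(-20−3·130/87)/(324/29)=-355/162
row 4: denom=8−3·29/108=259/36; d'=(46−3·-355/162)/(259/36)=5678/777
back: M4=5678/777
back: M3=-355/162−29/108·5678/777=-9682/2331
back: M2=130/87−8/29·-9682/2331=6154/2331
back: M1=-11/4−3/8·6154/2331=-2906/777
M: M0=0, M1=-2906/777, M2=6154/2331, M3=-9682/2331, M4=5678/777, M5=0
seg 0: a=0, c=M0/2=0, d=(M1−M0)/(6·1)=-1453/2331, b=Δ0−h0·(2M0+M1)/6=8446/2331
seg 1: a=3, c=M1/2=-1453/777, d=(M2−M1)/(6·3)=7436/20979, b=Δ1−h1·(2M1+M2)/6=4087/2331
seg 2: a=1, c=M2/2=3077/2331, d=(M3−M2)/(6·3)=-214/567, b=Δ2−h2·(2M2+M3)/6=241/2331
seg 3: a=3, c=M3/2=-4841/2331, d=(M4−M3)/(6·3)=13358/20979, b=Δ3−h3·(2M3+M4)/6=-5051/2331
seg 4: a=-5, c=M4/2=2839/777, d=(M5−M4)/(6·1)=-2839/2331, b=Δ4−h4·(2M4+M5)/6=5977/2331
t_q=43/4 → seg 4, τ=3/4; S=-5+5977/2331·τ+2839/777·τ²+-2839/2331·τ³=-76355/49728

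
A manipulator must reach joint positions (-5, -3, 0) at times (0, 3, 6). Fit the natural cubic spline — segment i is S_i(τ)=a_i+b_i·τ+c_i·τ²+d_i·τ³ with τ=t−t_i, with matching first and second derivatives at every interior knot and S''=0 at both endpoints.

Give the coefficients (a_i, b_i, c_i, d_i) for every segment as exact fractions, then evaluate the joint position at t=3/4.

Δ: Δ0=2/3, Δ1=1
row 1: diag=12, rhs=2; c'=1/4, d'=1/6
back: M1=1/6
M: M0=0, M1=1/6, M2=0
seg 0: a=-5, c=M0/2=0, d=(M1−M0)/(6·3)=1/108, b=Δ0−h0·(2M0+M1)/6=7/12
seg 1: a=-3, c=M1/2=1/12, d=(M2−M1)/(6·3)=-1/108, b=Δ1−h1·(2M1+M2)/6=5/6
t_q=3/4 → seg 0, τ=3/4; S=-5+7/12·τ+0·τ²+1/108·τ³=-1167/256

  seg 0: a=-5 b=7/12 c=0 d=1/108
  seg 1: a=-3 b=5/6 c=1/12 d=-1/108
S(3/4) = -1167/256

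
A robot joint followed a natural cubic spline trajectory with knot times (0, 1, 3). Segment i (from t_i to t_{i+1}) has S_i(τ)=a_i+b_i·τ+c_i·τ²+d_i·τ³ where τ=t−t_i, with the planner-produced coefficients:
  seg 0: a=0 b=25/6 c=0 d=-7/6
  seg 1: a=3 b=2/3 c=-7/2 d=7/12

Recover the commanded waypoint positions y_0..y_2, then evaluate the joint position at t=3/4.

y_0 = S_0(0) = a_0 = 0
y_1 = S_1(0) = a_1 = 3
y_2 = S_1(2) = -5
t_q=3/4 is in segment 0 (τ=3/4); S_0(τ)=337/128

y_0=0 y_1=3 y_2=-5
S(3/4) = 337/128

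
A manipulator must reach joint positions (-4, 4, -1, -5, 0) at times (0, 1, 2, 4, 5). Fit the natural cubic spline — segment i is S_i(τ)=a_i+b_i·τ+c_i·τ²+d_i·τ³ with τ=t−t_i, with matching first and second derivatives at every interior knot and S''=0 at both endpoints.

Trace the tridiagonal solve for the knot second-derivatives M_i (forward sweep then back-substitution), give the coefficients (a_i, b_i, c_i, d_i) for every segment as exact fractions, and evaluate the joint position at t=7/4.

Δ: Δ0=8, Δ1=-5, Δ2=-2, Δ3=5
row 1: diag=4, rhs=-78; c'=1/4, d'=-39/2
row 2: denom=6−1·1/4=23/4; d'=(18−1·-39/2)/(23/4)=150/23
row 3: denom=6−2·8/23=122/23; d'=(42−2·150/23)/(122/23)=333/61
back: M3=333/61
back: M2=150/23−8/23·333/61=282/61
back: M1=-39/2−1/4·282/61=-1260/61
M: M0=0, M1=-1260/61, M2=282/61, M3=333/61, M4=0
seg 0: a=-4, c=M0/2=0, d=(M1−M0)/(6·1)=-210/61, b=Δ0−h0·(2M0+M1)/6=698/61
seg 1: a=4, c=M1/2=-630/61, d=(M2−M1)/(6·1)=257/61, b=Δ1−h1·(2M1+M2)/6=68/61
seg 2: a=-1, c=M2/2=141/61, d=(M3−M2)/(6·2)=17/244, b=Δ2−h2·(2M2+M3)/6=-421/61
seg 3: a=-5, c=M3/2=333/122, d=(M4−M3)/(6·1)=-111/122, b=Δ3−h3·(2M3+M4)/6=194/61
t_q=7/4 → seg 1, τ=3/4; S=4+68/61·τ+-630/61·τ²+257/61·τ³=3139/3904

  seg 0: a=-4 b=698/61 c=0 d=-210/61
  seg 1: a=4 b=68/61 c=-630/61 d=257/61
  seg 2: a=-1 b=-421/61 c=141/61 d=17/244
  seg 3: a=-5 b=194/61 c=333/122 d=-111/122
S(7/4) = 3139/3904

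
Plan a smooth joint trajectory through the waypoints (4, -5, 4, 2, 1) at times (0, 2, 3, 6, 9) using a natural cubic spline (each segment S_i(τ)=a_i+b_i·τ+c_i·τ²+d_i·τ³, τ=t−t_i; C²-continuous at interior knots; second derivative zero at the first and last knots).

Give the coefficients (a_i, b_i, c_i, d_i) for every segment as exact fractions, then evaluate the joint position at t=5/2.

Δ: Δ0=-9/2, Δ1=9, Δ2=-2/3, Δ3=-1/3
row 1: diag=6, rhs=81; c'=1/6, d'=27/2
row 2: denom=8−1·1/6=47/6; d'=(-58−1·27/2)/(47/6)=-429/47
row 3: denom=12−3·18/47=510/47; d'=(2−3·-429/47)/(510/47)=1381/510
back: M3=1381/510
back: M2=-429/47−18/47·1381/510=-864/85
back: M1=27/2−1/6·-864/85=2583/170
M: M0=0, M1=2583/170, M2=-864/85, M3=1381/510, M4=0
seg 0: a=4, c=M0/2=0, d=(M1−M0)/(6·2)=861/680, b=Δ0−h0·(2M0+M1)/6=-813/85
seg 1: a=-5, c=M1/2=2583/340, d=(M2−M1)/(6·1)=-1437/340, b=Δ1−h1·(2M1+M2)/6=957/170
seg 2: a=4, c=M2/2=-432/85, d=(M3−M2)/(6·3)=1313/1836, b=Δ2−h2·(2M2+M3)/6=2769/340
seg 3: a=2, c=M3/2=1381/1020, d=(M4−M3)/(6·3)=-1381/9180, b=Δ3−h3·(2M3+M4)/6=-517/170
t_q=5/2 → seg 1, τ=1/2; S=-5+957/170·τ+2583/340·τ²+-1437/340·τ³=-443/544

  seg 0: a=4 b=-813/85 c=0 d=861/680
  seg 1: a=-5 b=957/170 c=2583/340 d=-1437/340
  seg 2: a=4 b=2769/340 c=-432/85 d=1313/1836
  seg 3: a=2 b=-517/170 c=1381/1020 d=-1381/9180
S(5/2) = -443/544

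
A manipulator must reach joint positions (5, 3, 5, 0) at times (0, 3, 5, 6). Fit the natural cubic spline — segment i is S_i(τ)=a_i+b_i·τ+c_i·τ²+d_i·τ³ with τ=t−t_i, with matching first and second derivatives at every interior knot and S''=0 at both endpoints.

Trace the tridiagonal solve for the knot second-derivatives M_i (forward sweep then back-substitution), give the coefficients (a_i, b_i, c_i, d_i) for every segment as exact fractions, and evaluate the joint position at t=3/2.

  seg 0: a=5 b=-155/84 c=0 d=11/84
  seg 1: a=3 b=71/42 c=33/28 d=-16/21
  seg 2: a=5 b=-115/42 c=-95/28 d=95/84
S(3/2) = 599/224

Δ: Δ0=-2/3, Δ1=1, Δ2=-5
row 1: diag=10, rhs=10; c'=1/5, d'=1
row 2: denom=6−2·1/5=28/5; d'=(-36−2·1)/(28/5)=-95/14
back: M2=-95/14
back: M1=1−1/5·-95/14=33/14
M: M0=0, M1=33/14, M2=-95/14, M3=0
seg 0: a=5, c=M0/2=0, d=(M1−M0)/(6·3)=11/84, b=Δ0−h0·(2M0+M1)/6=-155/84
seg 1: a=3, c=M1/2=33/28, d=(M2−M1)/(6·2)=-16/21, b=Δ1−h1·(2M1+M2)/6=71/42
seg 2: a=5, c=M2/2=-95/28, d=(M3−M2)/(6·1)=95/84, b=Δ2−h2·(2M2+M3)/6=-115/42
t_q=3/2 → seg 0, τ=3/2; S=5+-155/84·τ+0·τ²+11/84·τ³=599/224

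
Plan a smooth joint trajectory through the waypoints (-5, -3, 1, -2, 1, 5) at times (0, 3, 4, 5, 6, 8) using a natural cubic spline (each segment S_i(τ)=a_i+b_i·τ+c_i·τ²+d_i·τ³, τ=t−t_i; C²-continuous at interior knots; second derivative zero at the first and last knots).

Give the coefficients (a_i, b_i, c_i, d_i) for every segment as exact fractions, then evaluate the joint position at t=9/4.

  seg 0: a=-5 b=-3032/1995 c=0 d=1454/5985
  seg 1: a=-3 b=10054/1995 c=1454/665 d=-6436/1995
  seg 2: a=1 b=-106/399 c=-4982/665 d=9491/1995
  seg 3: a=-2 b=-1949/1995 c=4509/665 d=-799/285
  seg 4: a=1 b=8326/1995 c=-1084/665 d=542/1995
S(9/4) = -17183/3040

Δ: Δ0=2/3, Δ1=4, Δ2=-3, Δ3=3, Δ4=2
row 1: diag=8, rhs=20; c'=1/8, d'=5/2
row 2: denom=4−1·1/8=31/8; d'=(-42−1·5/2)/(31/8)=-356/31
row 3: denom=4−1·8/31=116/31; d'=(36−1·-356/31)/(116/31)=368/29
row 4: denom=6−1·31/116=665/116; d'=(-6−1·368/29)/(665/116)=-2168/665
back: M4=-2168/665
back: M3=368/29−31/116·-2168/665=9018/665
back: M2=-356/31−8/31·9018/665=-9964/665
back: M1=5/2−1/8·-9964/665=2908/665
M: M0=0, M1=2908/665, M2=-9964/665, M3=9018/665, M4=-2168/665, M5=0
seg 0: a=-5, c=M0/2=0, d=(M1−M0)/(6·3)=1454/5985, b=Δ0−h0·(2M0+M1)/6=-3032/1995
seg 1: a=-3, c=M1/2=1454/665, d=(M2−M1)/(6·1)=-6436/1995, b=Δ1−h1·(2M1+M2)/6=10054/1995
seg 2: a=1, c=M2/2=-4982/665, d=(M3−M2)/(6·1)=9491/1995, b=Δ2−h2·(2M2+M3)/6=-106/399
seg 3: a=-2, c=M3/2=4509/665, d=(M4−M3)/(6·1)=-799/285, b=Δ3−h3·(2M3+M4)/6=-1949/1995
seg 4: a=1, c=M4/2=-1084/665, d=(M5−M4)/(6·2)=542/1995, b=Δ4−h4·(2M4+M5)/6=8326/1995
t_q=9/4 → seg 0, τ=9/4; S=-5+-3032/1995·τ+0·τ²+1454/5985·τ³=-17183/3040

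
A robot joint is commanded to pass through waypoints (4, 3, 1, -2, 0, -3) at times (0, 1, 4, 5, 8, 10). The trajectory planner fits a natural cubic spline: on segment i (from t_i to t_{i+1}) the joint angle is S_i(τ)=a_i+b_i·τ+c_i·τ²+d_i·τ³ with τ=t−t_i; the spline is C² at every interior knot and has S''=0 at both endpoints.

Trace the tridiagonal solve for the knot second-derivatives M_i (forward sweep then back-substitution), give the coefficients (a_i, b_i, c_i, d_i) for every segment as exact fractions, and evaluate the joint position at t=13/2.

Δ: Δ0=-1, Δ1=-2/3, Δ2=-3, Δ3=2/3, Δ4=-3/2
row 1: diag=8, rhs=2; c'=3/8, d'=1/4
row 2: denom=8−3·3/8=55/8; d'=(-14−3·1/4)/(55/8)=-118/55
row 3: denom=8−1·8/55=432/55; d'=(22−1·-118/55)/(432/55)=83/27
row 4: denom=10−3·55/144=425/48; d'=(-13−3·83/27)/(425/48)=-128/51
back: M4=-128/51
back: M3=83/27−55/144·-128/51=617/153
back: M2=-118/55−8/55·617/153=-418/153
back: M1=1/4−3/8·-418/153=65/51
M: M0=0, M1=65/51, M2=-418/153, M3=617/153, M4=-128/51, M5=0
seg 0: a=4, c=M0/2=0, d=(M1−M0)/(6·1)=65/306, b=Δ0−h0·(2M0+M1)/6=-371/306
seg 1: a=3, c=M1/2=65/102, d=(M2−M1)/(6·3)=-613/2754, b=Δ1−h1·(2M1+M2)/6=-88/153
seg 2: a=1, c=M2/2=-209/153, d=(M3−M2)/(6·1)=115/102, b=Δ2−h2·(2M2+M3)/6=-845/306
seg 3: a=-2, c=M3/2=617/306, d=(M4−M3)/(6·3)=-1001/2754, b=Δ3−h3·(2M3+M4)/6=-19/9
seg 4: a=0, c=M4/2=-64/51, d=(M5−M4)/(6·2)=32/153, b=Δ4−h4·(2M4+M5)/6=53/306
t_q=13/2 → seg 3, τ=3/2; S=-2+-19/9·τ+617/306·τ²+-1001/2754·τ³=-505/272

  seg 0: a=4 b=-371/306 c=0 d=65/306
  seg 1: a=3 b=-88/153 c=65/102 d=-613/2754
  seg 2: a=1 b=-845/306 c=-209/153 d=115/102
  seg 3: a=-2 b=-19/9 c=617/306 d=-1001/2754
  seg 4: a=0 b=53/306 c=-64/51 d=32/153
S(13/2) = -505/272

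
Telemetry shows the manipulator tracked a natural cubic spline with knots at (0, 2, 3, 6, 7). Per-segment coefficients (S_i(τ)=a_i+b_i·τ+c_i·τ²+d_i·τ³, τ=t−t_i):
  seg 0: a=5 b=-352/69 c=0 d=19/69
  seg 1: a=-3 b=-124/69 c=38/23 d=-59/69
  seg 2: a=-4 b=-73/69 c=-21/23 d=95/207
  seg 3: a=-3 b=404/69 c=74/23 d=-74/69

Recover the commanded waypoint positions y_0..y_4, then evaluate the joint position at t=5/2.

y_0=5 y_1=-3 y_2=-4 y_3=-3 y_4=5
S(5/2) = -661/184

y_0 = S_0(0) = a_0 = 5
y_1 = S_1(0) = a_1 = -3
y_2 = S_2(0) = a_2 = -4
y_3 = S_3(0) = a_3 = -3
y_4 = S_3(1) = 5
t_q=5/2 is in segment 1 (τ=1/2); S_1(τ)=-661/184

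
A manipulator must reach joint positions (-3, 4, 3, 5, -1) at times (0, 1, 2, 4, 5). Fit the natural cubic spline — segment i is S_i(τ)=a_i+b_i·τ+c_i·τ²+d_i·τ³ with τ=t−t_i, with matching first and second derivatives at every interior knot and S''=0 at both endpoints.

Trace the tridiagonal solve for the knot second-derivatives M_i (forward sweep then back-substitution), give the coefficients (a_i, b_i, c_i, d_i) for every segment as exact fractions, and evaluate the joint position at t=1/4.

  seg 0: a=-3 b=568/61 c=0 d=-141/61
  seg 1: a=4 b=145/61 c=-423/61 d=217/61
  seg 2: a=3 b=-50/61 c=228/61 d=-345/244
  seg 3: a=5 b=-173/61 c=-579/122 d=193/122
S(1/4) = -2765/3904

Δ: Δ0=7, Δ1=-1, Δ2=1, Δ3=-6
row 1: diag=4, rhs=-48; c'=1/4, d'=-12
row 2: denom=6−1·1/4=23/4; d'=(12−1·-12)/(23/4)=96/23
row 3: denom=6−2·8/23=122/23; d'=(-42−2·96/23)/(122/23)=-579/61
back: M3=-579/61
back: M2=96/23−8/23·-579/61=456/61
back: M1=-12−1/4·456/61=-846/61
M: M0=0, M1=-846/61, M2=456/61, M3=-579/61, M4=0
seg 0: a=-3, c=M0/2=0, d=(M1−M0)/(6·1)=-141/61, b=Δ0−h0·(2M0+M1)/6=568/61
seg 1: a=4, c=M1/2=-423/61, d=(M2−M1)/(6·1)=217/61, b=Δ1−h1·(2M1+M2)/6=145/61
seg 2: a=3, c=M2/2=228/61, d=(M3−M2)/(6·2)=-345/244, b=Δ2−h2·(2M2+M3)/6=-50/61
seg 3: a=5, c=M3/2=-579/122, d=(M4−M3)/(6·1)=193/122, b=Δ3−h3·(2M3+M4)/6=-173/61
t_q=1/4 → seg 0, τ=1/4; S=-3+568/61·τ+0·τ²+-141/61·τ³=-2765/3904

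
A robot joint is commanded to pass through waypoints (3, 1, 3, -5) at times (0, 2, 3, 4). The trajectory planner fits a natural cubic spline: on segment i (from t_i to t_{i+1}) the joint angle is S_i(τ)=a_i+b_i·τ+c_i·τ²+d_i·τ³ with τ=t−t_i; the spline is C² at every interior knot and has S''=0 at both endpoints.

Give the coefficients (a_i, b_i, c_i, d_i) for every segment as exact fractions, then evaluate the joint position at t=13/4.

Δ: Δ0=-1, Δ1=2, Δ2=-8
row 1: diag=6, rhs=18; c'=1/6, d'=3
row 2: denom=4−1·1/6=23/6; d'=(-60−1·3)/(23/6)=-378/23
back: M2=-378/23
back: M1=3−1/6·-378/23=132/23
M: M0=0, M1=132/23, M2=-378/23, M3=0
seg 0: a=3, c=M0/2=0, d=(M1−M0)/(6·2)=11/23, b=Δ0−h0·(2M0+M1)/6=-67/23
seg 1: a=1, c=M1/2=66/23, d=(M2−M1)/(6·1)=-85/23, b=Δ1−h1·(2M1+M2)/6=65/23
seg 2: a=3, c=M2/2=-189/23, d=(M3−M2)/(6·1)=63/23, b=Δ2−h2·(2M2+M3)/6=-58/23
t_q=13/4 → seg 2, τ=1/4; S=3+-58/23·τ+-189/23·τ²+63/23·τ³=2795/1472

  seg 0: a=3 b=-67/23 c=0 d=11/23
  seg 1: a=1 b=65/23 c=66/23 d=-85/23
  seg 2: a=3 b=-58/23 c=-189/23 d=63/23
S(13/4) = 2795/1472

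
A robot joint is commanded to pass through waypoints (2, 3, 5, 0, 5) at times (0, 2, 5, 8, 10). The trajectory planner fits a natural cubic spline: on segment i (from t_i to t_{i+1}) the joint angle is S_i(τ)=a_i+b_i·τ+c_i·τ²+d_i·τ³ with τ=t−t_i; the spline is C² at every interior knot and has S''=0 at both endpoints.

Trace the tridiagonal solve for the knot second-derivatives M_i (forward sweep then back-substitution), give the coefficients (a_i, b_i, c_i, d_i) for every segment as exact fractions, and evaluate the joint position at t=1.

Δ: Δ0=1/2, Δ1=2/3, Δ2=-5/3, Δ3=5/2
row 1: diag=10, rhs=1; c'=3/10, d'=1/10
row 2: denom=12−3·3/10=111/10; d'=(-14−3·1/10)/(111/10)=-143/111
row 3: denom=10−3·10/37=340/37; d'=(25−3·-143/111)/(340/37)=267/85
back: M3=267/85
back: M2=-143/111−10/37·267/85=-109/51
back: M1=1/10−3/10·-109/51=63/85
M: M0=0, M1=63/85, M2=-109/51, M3=267/85, M4=0
seg 0: a=2, c=M0/2=0, d=(M1−M0)/(6·2)=21/340, b=Δ0−h0·(2M0+M1)/6=43/170
seg 1: a=3, c=M1/2=63/170, d=(M2−M1)/(6·3)=-367/2295, b=Δ1−h1·(2M1+M2)/6=169/170
seg 2: a=5, c=M2/2=-109/102, d=(M3−M2)/(6·3)=673/2295, b=Δ2−h2·(2M2+M3)/6=-11/10
seg 3: a=0, c=M3/2=267/170, d=(M4−M3)/(6·2)=-89/340, b=Δ3−h3·(2M3+M4)/6=69/170
t_q=1 → seg 0, τ=1; S=2+43/170·τ+0·τ²+21/340·τ³=787/340

  seg 0: a=2 b=43/170 c=0 d=21/340
  seg 1: a=3 b=169/170 c=63/170 d=-367/2295
  seg 2: a=5 b=-11/10 c=-109/102 d=673/2295
  seg 3: a=0 b=69/170 c=267/170 d=-89/340
S(1) = 787/340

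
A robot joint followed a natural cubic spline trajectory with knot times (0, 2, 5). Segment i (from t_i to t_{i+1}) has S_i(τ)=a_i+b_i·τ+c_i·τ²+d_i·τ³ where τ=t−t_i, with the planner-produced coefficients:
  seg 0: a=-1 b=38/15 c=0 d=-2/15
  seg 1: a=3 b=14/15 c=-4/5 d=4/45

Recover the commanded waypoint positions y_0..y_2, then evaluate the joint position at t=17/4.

y_0=-1 y_1=3 y_2=1
S(17/4) = 33/16

y_0 = S_0(0) = a_0 = -1
y_1 = S_1(0) = a_1 = 3
y_2 = S_1(3) = 1
t_q=17/4 is in segment 1 (τ=9/4); S_1(τ)=33/16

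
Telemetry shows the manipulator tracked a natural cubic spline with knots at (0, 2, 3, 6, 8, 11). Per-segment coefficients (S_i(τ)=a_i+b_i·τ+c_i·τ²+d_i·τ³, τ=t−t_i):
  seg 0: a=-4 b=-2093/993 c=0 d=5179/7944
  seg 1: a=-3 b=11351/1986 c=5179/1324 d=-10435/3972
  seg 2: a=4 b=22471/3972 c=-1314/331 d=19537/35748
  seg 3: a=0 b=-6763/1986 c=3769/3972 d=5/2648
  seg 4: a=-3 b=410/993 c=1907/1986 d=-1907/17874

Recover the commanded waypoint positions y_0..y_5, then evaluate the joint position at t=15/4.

y_0 = S_0(0) = a_0 = -4
y_1 = S_1(0) = a_1 = -3
y_2 = S_2(0) = a_2 = 4
y_3 = S_3(0) = a_3 = 0
y_4 = S_4(0) = a_4 = -3
y_5 = S_4(3) = 4
t_q=15/4 is in segment 2 (τ=3/4); S_2(τ)=528801/84736

y_0=-4 y_1=-3 y_2=4 y_3=0 y_4=-3 y_5=4
S(15/4) = 528801/84736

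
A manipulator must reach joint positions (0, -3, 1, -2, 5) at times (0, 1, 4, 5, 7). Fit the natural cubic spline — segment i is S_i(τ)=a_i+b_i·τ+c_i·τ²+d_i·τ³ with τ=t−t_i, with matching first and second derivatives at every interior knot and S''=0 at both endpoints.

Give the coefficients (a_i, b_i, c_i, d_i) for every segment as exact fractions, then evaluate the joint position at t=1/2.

  seg 0: a=0 b=-7603/1932 c=0 d=1807/1932
  seg 1: a=-3 b=-1091/966 c=1807/644 d=-3835/5796
  seg 2: a=1 b=-4171/1932 c=-507/161 d=637/276
  seg 3: a=-2 b=-1481/966 c=2431/644 d=-2431/3864
S(1/2) = -9535/5152

Δ: Δ0=-3, Δ1=4/3, Δ2=-3, Δ3=7/2
row 1: diag=8, rhs=26; c'=3/8, d'=13/4
row 2: denom=8−3·3/8=55/8; d'=(-26−3·13/4)/(55/8)=-26/5
row 3: denom=6−1·8/55=322/55; d'=(39−1·-26/5)/(322/55)=2431/322
back: M3=2431/322
back: M2=-26/5−8/55·2431/322=-1014/161
back: M1=13/4−3/8·-1014/161=1807/322
M: M0=0, M1=1807/322, M2=-1014/161, M3=2431/322, M4=0
seg 0: a=0, c=M0/2=0, d=(M1−M0)/(6·1)=1807/1932, b=Δ0−h0·(2M0+M1)/6=-7603/1932
seg 1: a=-3, c=M1/2=1807/644, d=(M2−M1)/(6·3)=-3835/5796, b=Δ1−h1·(2M1+M2)/6=-1091/966
seg 2: a=1, c=M2/2=-507/161, d=(M3−M2)/(6·1)=637/276, b=Δ2−h2·(2M2+M3)/6=-4171/1932
seg 3: a=-2, c=M3/2=2431/644, d=(M4−M3)/(6·2)=-2431/3864, b=Δ3−h3·(2M3+M4)/6=-1481/966
t_q=1/2 → seg 0, τ=1/2; S=0+-7603/1932·τ+0·τ²+1807/1932·τ³=-9535/5152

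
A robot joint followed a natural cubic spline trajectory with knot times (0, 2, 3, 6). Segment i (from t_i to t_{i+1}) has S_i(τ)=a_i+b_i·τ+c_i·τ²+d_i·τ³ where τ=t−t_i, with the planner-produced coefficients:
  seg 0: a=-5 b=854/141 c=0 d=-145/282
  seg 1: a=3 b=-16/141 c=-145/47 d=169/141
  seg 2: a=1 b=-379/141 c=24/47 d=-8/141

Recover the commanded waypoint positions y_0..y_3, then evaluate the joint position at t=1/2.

y_0 = S_0(0) = a_0 = -5
y_1 = S_1(0) = a_1 = 3
y_2 = S_2(0) = a_2 = 1
y_3 = S_2(3) = -4
t_q=1/2 is in segment 0 (τ=1/2); S_0(τ)=-1531/752

y_0=-5 y_1=3 y_2=1 y_3=-4
S(1/2) = -1531/752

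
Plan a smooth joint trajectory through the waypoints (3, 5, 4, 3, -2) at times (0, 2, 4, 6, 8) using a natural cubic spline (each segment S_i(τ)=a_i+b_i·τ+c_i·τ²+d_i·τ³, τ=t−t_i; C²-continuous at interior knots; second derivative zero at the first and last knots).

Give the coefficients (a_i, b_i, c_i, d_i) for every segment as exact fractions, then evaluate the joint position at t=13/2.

  seg 0: a=3 b=23/16 c=0 d=-7/64
  seg 1: a=5 b=1/8 c=-21/32 d=11/64
  seg 2: a=4 b=-7/16 c=3/8 d=-13/64
  seg 3: a=3 b=-11/8 c=-27/32 d=9/64
S(13/2) = 1085/512

Δ: Δ0=1, Δ1=-1/2, Δ2=-1/2, Δ3=-5/2
row 1: diag=8, rhs=-9; c'=1/4, d'=-9/8
row 2: denom=8−2·1/4=15/2; d'=(0−2·-9/8)/(15/2)=3/10
row 3: denom=8−2·4/15=112/15; d'=(-12−2·3/10)/(112/15)=-27/16
back: M3=-27/16
back: M2=3/10−4/15·-27/16=3/4
back: M1=-9/8−1/4·3/4=-21/16
M: M0=0, M1=-21/16, M2=3/4, M3=-27/16, M4=0
seg 0: a=3, c=M0/2=0, d=(M1−M0)/(6·2)=-7/64, b=Δ0−h0·(2M0+M1)/6=23/16
seg 1: a=5, c=M1/2=-21/32, d=(M2−M1)/(6·2)=11/64, b=Δ1−h1·(2M1+M2)/6=1/8
seg 2: a=4, c=M2/2=3/8, d=(M3−M2)/(6·2)=-13/64, b=Δ2−h2·(2M2+M3)/6=-7/16
seg 3: a=3, c=M3/2=-27/32, d=(M4−M3)/(6·2)=9/64, b=Δ3−h3·(2M3+M4)/6=-11/8
t_q=13/2 → seg 3, τ=1/2; S=3+-11/8·τ+-27/32·τ²+9/64·τ³=1085/512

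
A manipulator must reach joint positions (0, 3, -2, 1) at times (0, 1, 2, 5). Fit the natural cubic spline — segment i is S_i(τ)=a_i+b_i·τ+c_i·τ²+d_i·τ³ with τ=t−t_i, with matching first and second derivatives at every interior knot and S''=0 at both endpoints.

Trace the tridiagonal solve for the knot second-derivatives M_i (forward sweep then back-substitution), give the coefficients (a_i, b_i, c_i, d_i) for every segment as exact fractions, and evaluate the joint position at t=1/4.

Δ: Δ0=3, Δ1=-5, Δ2=1
row 1: diag=4, rhs=-48; c'=1/4, d'=-12
row 2: denom=8−1·1/4=31/4; d'=(36−1·-12)/(31/4)=192/31
back: M2=192/31
back: M1=-12−1/4·192/31=-420/31
M: M0=0, M1=-420/31, M2=192/31, M3=0
seg 0: a=0, c=M0/2=0, d=(M1−M0)/(6·1)=-70/31, b=Δ0−h0·(2M0+M1)/6=163/31
seg 1: a=3, c=M1/2=-210/31, d=(M2−M1)/(6·1)=102/31, b=Δ1−h1·(2M1+M2)/6=-47/31
seg 2: a=-2, c=M2/2=96/31, d=(M3−M2)/(6·3)=-32/93, b=Δ2−h2·(2M2+M3)/6=-161/31
t_q=1/4 → seg 0, τ=1/4; S=0+163/31·τ+0·τ²+-70/31·τ³=1269/992

  seg 0: a=0 b=163/31 c=0 d=-70/31
  seg 1: a=3 b=-47/31 c=-210/31 d=102/31
  seg 2: a=-2 b=-161/31 c=96/31 d=-32/93
S(1/4) = 1269/992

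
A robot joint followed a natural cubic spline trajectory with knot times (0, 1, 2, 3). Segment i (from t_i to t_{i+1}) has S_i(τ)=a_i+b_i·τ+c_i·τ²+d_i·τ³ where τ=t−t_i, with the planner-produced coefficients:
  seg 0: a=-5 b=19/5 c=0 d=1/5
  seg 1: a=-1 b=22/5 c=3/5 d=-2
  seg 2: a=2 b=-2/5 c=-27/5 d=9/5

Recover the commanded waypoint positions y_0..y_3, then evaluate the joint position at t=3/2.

y_0 = S_0(0) = a_0 = -5
y_1 = S_1(0) = a_1 = -1
y_2 = S_2(0) = a_2 = 2
y_3 = S_2(1) = -2
t_q=3/2 is in segment 1 (τ=1/2); S_1(τ)=11/10

y_0=-5 y_1=-1 y_2=2 y_3=-2
S(3/2) = 11/10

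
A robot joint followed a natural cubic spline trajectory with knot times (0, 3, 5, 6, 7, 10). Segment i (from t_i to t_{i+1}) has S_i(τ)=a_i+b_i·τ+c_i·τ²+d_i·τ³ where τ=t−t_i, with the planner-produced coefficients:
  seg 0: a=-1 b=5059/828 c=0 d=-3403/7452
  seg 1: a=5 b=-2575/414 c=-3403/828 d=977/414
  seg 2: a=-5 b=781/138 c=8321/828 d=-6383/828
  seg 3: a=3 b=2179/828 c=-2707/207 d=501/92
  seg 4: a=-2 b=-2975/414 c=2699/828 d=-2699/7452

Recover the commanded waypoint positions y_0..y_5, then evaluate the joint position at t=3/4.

y_0 = S_0(0) = a_0 = -1
y_1 = S_1(0) = a_1 = 5
y_2 = S_2(0) = a_2 = -5
y_3 = S_3(0) = a_3 = 3
y_4 = S_4(0) = a_4 = -2
y_5 = S_4(3) = -4
t_q=3/4 is in segment 0 (τ=3/4); S_0(τ)=19959/5888

y_0=-1 y_1=5 y_2=-5 y_3=3 y_4=-2 y_5=-4
S(3/4) = 19959/5888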